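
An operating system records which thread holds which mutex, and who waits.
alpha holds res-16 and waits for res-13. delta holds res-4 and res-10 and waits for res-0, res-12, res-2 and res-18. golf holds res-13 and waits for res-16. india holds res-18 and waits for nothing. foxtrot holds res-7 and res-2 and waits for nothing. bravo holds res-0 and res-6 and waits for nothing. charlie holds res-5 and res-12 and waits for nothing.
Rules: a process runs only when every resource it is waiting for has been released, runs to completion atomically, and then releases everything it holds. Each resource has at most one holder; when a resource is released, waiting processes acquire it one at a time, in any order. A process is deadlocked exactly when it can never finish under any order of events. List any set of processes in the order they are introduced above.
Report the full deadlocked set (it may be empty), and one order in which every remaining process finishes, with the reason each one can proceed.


Deadlocked set: alpha and golf.
Key observation: the waits loop around alpha -> golf -> alpha with no way out; no other process is dragged down with it.
The rest can finish in the order foxtrot, bravo, charlie, india, delta.
Step-by-step check:
  foxtrot waits on nothing -> runs at once and releases res-7 and res-2
  bravo waits on nothing -> runs at once and releases res-0 and res-6
  charlie waits on nothing -> runs at once and releases res-5 and res-12
  india waits on nothing -> runs at once and releases res-18
  run delta (all its waits — res-0, res-12, res-2 and res-18 — are resolved); releases res-4 and res-10


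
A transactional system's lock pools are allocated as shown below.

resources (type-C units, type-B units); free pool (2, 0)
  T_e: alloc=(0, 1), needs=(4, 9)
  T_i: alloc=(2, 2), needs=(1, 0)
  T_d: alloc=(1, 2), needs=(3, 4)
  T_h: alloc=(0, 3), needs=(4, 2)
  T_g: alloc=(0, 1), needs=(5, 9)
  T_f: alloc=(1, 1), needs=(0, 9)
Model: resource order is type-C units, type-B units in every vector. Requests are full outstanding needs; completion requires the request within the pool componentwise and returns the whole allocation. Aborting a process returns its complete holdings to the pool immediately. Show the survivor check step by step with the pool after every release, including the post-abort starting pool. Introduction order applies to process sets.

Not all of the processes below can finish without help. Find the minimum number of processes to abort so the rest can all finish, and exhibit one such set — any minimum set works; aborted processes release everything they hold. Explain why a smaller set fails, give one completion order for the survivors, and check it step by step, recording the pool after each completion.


Minimum abort set: T_e and T_f.
Key observation: no ordering could ever have run T_g before the abort of T_e and T_f; with (1, 2) back in the pool it fits at step 4.
No one abort is enough; case by case: T_e alone leaves T_g blocked (short on type-B units); T_i alone leaves T_e blocked (short on type-B units); T_d alone leaves T_e blocked (short on type-B units); T_h alone leaves T_e blocked (short on type-B units); T_g alone leaves T_e blocked (short on type-B units); T_f alone leaves T_e blocked (short on type-B units).
Survivors finish in the order: T_i, T_d, T_h, T_g. Check, step by step (pool after the aborts first):
  pool = (3, 2)
  T_i needs (1, 0) <= (3, 2) -> finishes; pool += (2, 2) = (5, 4)
  T_d needs (3, 4) <= (5, 4) -> finishes; pool += (1, 2) = (6, 6)
  T_h needs (4, 2) <= (6, 6) -> finishes; pool += (0, 3) = (6, 9)
  T_g needs (5, 9) <= (6, 9) -> finishes; pool += (0, 1) = (6, 10)


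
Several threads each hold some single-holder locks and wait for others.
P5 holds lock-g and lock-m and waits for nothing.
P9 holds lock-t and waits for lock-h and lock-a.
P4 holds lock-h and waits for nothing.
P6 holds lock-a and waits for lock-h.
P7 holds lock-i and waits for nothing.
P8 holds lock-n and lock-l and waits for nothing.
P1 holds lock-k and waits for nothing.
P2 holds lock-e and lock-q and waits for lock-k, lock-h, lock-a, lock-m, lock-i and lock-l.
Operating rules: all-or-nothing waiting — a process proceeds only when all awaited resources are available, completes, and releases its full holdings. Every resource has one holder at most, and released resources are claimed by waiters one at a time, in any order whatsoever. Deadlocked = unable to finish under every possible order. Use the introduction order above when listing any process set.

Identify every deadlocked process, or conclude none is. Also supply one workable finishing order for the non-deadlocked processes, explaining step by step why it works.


No process is deadlocked.
Key observation: the wait graph is acyclic; completion cascades from the unblocked processes through everyone else.
A valid finishing order for the others: P7, P4, P8, P6, P5, P1, P2, P9.
Walking it through:
  P7 waits on nothing -> runs at once and releases lock-i
  P4 waits on nothing -> runs at once and releases lock-h
  P8 waits on nothing -> runs at once and releases lock-n and lock-l
  P6: everything it awaited (lock-h) is free; runs, freeing lock-a
  P5 waits on nothing -> runs at once and releases lock-g and lock-m
  P1 waits on nothing -> runs at once and releases lock-k
  P2: everything it awaited (lock-k, lock-h, lock-a, lock-m, lock-i and lock-l) is free; runs, freeing lock-e and lock-q
  P9: everything it awaited (lock-h and lock-a) is free; runs, freeing lock-t


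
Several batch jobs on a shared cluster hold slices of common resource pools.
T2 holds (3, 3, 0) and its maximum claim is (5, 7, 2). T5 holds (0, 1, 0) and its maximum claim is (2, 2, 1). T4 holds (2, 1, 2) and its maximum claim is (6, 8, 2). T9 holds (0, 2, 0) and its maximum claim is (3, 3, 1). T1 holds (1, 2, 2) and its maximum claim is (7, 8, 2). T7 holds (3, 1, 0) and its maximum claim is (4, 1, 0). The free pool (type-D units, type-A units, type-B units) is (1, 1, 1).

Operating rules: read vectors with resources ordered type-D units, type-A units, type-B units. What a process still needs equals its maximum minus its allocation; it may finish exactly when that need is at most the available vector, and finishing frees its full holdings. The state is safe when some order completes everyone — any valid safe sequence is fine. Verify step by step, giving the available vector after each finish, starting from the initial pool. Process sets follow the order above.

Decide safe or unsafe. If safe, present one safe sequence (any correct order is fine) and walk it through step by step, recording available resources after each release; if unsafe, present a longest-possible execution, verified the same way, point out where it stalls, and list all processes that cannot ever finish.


UNSAFE.
Key observation: after T7, T9, T5 the pool peaks at (4, 5, 1), and each blocked process is short somewhere: T2 on type-B units; T4 on type-A units; T1 on type-D units, type-A units.
Going as far as possible: T7, T9, T5; after that, nothing fits. Check, step by step:
  pool = (1, 1, 1)
  T7: need (1, 0, 0) fits (1, 1, 1); releases (3, 1, 0), pool now (4, 2, 1)
  T9: need (3, 1, 1) fits (4, 2, 1); releases (0, 2, 0), pool now (4, 4, 1)
  T5: need (2, 1, 1) fits (4, 4, 1); releases (0, 1, 0), pool now (4, 5, 1)
  T2 still needs (2, 4, 2) but only (4, 5, 1) is free — short on type-B units
  T4 still needs (4, 7, 0) but only (4, 5, 1) is free — short on type-A units
  T1 still needs (6, 6, 0) but only (4, 5, 1) is free — short on type-D units and type-A units
Processes that can never finish: T2, T4 and T1.


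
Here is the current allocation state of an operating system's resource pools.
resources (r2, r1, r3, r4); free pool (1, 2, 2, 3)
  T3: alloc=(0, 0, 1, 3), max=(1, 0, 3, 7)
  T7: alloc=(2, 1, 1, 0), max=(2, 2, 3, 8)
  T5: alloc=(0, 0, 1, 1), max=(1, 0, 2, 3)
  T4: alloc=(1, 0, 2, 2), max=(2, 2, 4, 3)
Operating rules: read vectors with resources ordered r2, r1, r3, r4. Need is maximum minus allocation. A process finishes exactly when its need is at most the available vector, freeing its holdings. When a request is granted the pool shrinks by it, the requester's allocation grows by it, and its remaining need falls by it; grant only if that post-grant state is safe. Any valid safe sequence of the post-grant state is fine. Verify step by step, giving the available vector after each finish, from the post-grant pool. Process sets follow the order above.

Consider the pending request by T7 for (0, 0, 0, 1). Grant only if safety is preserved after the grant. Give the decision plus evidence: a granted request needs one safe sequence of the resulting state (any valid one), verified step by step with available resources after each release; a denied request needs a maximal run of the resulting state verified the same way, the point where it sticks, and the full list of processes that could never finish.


GRANT. The post-grant state is safe; one safe sequence: T4, T3, T5, T7.
Key observation: post-grant, (1, 2, 2, 2) remains, and an order beginning with T4 completes everyone.
Check on the post-grant state, step by step:
  pool = (1, 2, 2, 2)
  T4: need (1, 2, 2, 1) fits (1, 2, 2, 2); releases (1, 0, 2, 2), pool now (2, 2, 4, 4)
  T3: need (1, 0, 2, 4) fits (2, 2, 4, 4); releases (0, 0, 1, 3), pool now (2, 2, 5, 7)
  T5: need (1, 0, 1, 2) fits (2, 2, 5, 7); releases (0, 0, 1, 1), pool now (2, 2, 6, 8)
  T7: need (0, 1, 2, 7) fits (2, 2, 6, 8); releases (2, 1, 1, 1), pool now (4, 3, 7, 9)


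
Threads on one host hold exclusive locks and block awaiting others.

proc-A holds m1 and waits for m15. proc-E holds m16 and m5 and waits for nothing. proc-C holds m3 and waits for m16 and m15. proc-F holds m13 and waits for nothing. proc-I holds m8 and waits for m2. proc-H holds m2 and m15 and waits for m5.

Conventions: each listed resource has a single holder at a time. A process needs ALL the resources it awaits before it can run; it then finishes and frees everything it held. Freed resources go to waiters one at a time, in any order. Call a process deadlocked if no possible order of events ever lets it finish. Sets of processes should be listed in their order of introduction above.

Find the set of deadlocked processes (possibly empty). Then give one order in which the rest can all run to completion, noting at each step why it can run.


The deadlocked set is empty.
Key observation: the wait relation is loop-free; peeling off processes with no waits unwinds the whole state.
One completion order for the rest: proc-E, proc-H, proc-A, proc-F, proc-C, proc-I.
Verifying each step:
  proc-E: no waits; runs immediately, freeing m16 and m5
  run proc-H (all its waits — m5 — are resolved); releases m2 and m15
  run proc-A (all its waits — m15 — are resolved); releases m1
  proc-F: no waits; runs immediately, freeing m13
  run proc-C (all its waits — m16 and m15 — are resolved); releases m3
  run proc-I (all its waits — m2 — are resolved); releases m8


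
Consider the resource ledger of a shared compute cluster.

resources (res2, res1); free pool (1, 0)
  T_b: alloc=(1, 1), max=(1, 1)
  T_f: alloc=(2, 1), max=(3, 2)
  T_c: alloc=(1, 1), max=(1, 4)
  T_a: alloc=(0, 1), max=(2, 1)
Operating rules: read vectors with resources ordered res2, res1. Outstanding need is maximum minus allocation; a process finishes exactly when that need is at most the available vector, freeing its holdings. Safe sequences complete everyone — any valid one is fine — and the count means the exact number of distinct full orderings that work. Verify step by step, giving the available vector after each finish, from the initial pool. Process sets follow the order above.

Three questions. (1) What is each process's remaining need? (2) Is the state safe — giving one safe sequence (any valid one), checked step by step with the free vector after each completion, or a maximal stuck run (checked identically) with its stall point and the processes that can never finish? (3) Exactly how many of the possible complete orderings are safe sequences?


(1) Need matrix, components ordered res2, res1:
  T_b: (0, 0)
  T_f: (1, 1)
  T_c: (0, 3)
  T_a: (2, 0)
(2) The state is SAFE; one workable sequence: T_b, T_f, T_a, T_c.
Key observation: the order's first zero-slack moment is T_f ((1, 1) needed, (2, 1) free — a requested resource with nothing to spare).
Verifying each step:
  pool = (1, 0)
  T_b needs (0, 0) <= (1, 0) -> finishes; pool += (1, 1) = (2, 1)
  T_f needs (1, 1) <= (2, 1) -> finishes; pool += (2, 1) = (4, 2)
  T_a needs (2, 0) <= (4, 2) -> finishes; pool += (0, 1) = (4, 3)
  T_c needs (0, 3) <= (4, 3) -> finishes; pool += (1, 1) = (5, 4)
(3) Precisely 2 of the possible complete orderings are safe sequences.


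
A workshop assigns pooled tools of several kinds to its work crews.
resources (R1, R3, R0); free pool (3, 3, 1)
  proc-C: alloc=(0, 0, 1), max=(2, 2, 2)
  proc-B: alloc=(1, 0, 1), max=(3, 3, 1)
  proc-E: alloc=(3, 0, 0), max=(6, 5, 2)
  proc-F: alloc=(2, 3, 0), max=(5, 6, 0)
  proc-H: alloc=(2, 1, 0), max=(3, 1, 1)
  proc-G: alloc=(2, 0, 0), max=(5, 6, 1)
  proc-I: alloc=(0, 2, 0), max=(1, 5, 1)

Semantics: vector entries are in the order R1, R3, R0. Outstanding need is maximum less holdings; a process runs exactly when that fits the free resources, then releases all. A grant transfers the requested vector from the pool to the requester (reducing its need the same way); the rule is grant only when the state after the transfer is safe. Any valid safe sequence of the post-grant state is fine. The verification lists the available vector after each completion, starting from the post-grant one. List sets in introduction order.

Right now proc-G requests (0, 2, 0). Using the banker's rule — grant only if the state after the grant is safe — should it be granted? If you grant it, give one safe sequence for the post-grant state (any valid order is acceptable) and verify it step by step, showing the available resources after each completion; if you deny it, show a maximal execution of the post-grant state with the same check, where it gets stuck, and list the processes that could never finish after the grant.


DENY — the pretend-granted state is unsafe.
Key observation: once proc-H, proc-C finish, the pool peaks at (5, 2, 2) — and every remaining process still needs more R3 than that.
After a pretend grant, a maximal execution: proc-H, proc-C — then nothing else fits. Verifying each step:
  pool = (3, 1, 1)
  proc-H needs (1, 0, 1) <= (3, 1, 1) -> finishes; pool += (2, 1, 0) = (5, 2, 1)
  proc-C needs (2, 2, 1) <= (5, 2, 1) -> finishes; pool += (0, 0, 1) = (5, 2, 2)
  proc-B still needs (2, 3, 0) but only (5, 2, 2) is free — short on R3
  proc-E still needs (3, 5, 2) but only (5, 2, 2) is free — short on R3
  proc-F still needs (3, 3, 0) but only (5, 2, 2) is free — short on R3
  proc-G still needs (3, 4, 1) but only (5, 2, 2) is free — short on R3
  proc-I still needs (1, 3, 1) but only (5, 2, 2) is free — short on R3
Post-grant, the permanently blocked set is proc-B, proc-E, proc-F, proc-G and proc-I.


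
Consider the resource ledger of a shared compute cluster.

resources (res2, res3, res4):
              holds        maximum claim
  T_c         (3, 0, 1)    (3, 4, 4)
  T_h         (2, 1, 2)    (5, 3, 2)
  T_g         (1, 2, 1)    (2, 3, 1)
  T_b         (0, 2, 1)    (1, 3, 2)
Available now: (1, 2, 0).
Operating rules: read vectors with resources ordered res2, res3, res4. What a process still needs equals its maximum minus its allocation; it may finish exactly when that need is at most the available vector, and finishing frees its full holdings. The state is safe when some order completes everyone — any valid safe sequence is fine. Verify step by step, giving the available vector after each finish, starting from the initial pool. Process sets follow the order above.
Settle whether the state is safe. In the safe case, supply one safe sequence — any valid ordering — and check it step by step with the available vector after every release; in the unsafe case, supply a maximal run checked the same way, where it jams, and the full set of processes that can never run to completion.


UNSAFE.
Key observation: after T_g, T_b the pool peaks at (2, 6, 2), and each blocked process is short somewhere: T_c on res4; T_h on res2.
Going as far as possible: T_g, T_b; after that, nothing fits. Walking it through:
  pool = (1, 2, 0)
  run T_g (needs (1, 1, 0), free (1, 2, 0)); after release of (1, 2, 1) the pool is (2, 4, 1)
  run T_b (needs (1, 1, 1), free (2, 4, 1)); after release of (0, 2, 1) the pool is (2, 6, 2)
  T_c still needs (0, 4, 3) but only (2, 6, 2) is free — short on res4
  T_h still needs (3, 2, 0) but only (2, 6, 2) is free — short on res2
Processes that can never finish: T_c and T_h.


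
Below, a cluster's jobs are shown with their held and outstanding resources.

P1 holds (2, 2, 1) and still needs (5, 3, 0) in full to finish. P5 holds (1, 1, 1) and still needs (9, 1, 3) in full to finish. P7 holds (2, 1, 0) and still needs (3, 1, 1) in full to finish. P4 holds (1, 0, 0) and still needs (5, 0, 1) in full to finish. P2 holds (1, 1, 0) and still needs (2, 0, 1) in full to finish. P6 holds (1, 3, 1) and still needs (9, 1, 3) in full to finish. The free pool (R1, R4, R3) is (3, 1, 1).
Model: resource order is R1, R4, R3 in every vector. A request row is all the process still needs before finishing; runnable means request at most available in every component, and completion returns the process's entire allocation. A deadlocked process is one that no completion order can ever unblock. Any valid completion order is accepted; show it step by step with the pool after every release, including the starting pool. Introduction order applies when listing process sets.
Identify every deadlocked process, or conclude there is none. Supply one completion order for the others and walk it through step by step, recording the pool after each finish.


The deadlocked set is P5 and P6.
Key observation: the pool after P7, P2, P4, P1 is (9, 5, 2); every surviving request exceeds it in R3, so progress ends there.
A valid finishing order for the others: P7, P2, P4, P1. Check, step by step:
  pool = (3, 1, 1)
  P7 needs (3, 1, 1) <= (3, 1, 1) -> finishes; pool += (2, 1, 0) = (5, 2, 1)
  P2 needs (2, 0, 1) <= (5, 2, 1) -> finishes; pool += (1, 1, 0) = (6, 3, 1)
  P4 needs (5, 0, 1) <= (6, 3, 1) -> finishes; pool += (1, 0, 0) = (7, 3, 1)
  P1 needs (5, 3, 0) <= (7, 3, 1) -> finishes; pool += (2, 2, 1) = (9, 5, 2)
The stuck group stays short no matter what:
  P5 cannot run: need (9, 1, 3) vs free (9, 5, 2) (insufficient R3)
  P6 cannot run: need (9, 1, 3) vs free (9, 5, 2) (insufficient R3)


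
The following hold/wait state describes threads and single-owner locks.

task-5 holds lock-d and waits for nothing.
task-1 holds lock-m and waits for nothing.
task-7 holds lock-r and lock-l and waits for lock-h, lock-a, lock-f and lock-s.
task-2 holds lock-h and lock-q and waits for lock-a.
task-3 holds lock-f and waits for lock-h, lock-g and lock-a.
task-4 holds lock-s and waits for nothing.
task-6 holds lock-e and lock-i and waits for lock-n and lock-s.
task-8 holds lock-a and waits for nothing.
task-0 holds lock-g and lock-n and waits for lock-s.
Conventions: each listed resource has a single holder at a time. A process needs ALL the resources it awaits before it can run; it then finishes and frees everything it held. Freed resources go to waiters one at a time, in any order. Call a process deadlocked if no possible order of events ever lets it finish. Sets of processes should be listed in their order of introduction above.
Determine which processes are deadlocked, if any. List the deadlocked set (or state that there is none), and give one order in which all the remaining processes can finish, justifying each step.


No process is deadlocked.
Key observation: although several processes wait, no cycle exists — each chain bottoms out at a free runner.
One completion order for the rest: task-1, task-8, task-2, task-4, task-5, task-0, task-6, task-3, task-7.
Verifying each step:
  task-1: no waits; runs immediately, freeing lock-m
  task-8: no waits; runs immediately, freeing lock-a
  task-2 waits on lock-a — all released -> runs and releases lock-h and lock-q
  task-4: no waits; runs immediately, freeing lock-s
  task-5: no waits; runs immediately, freeing lock-d
  task-0 waits on lock-s — all released -> runs and releases lock-g and lock-n
  task-6 waits on lock-n and lock-s — all released -> runs and releases lock-e and lock-i
  task-3 waits on lock-h, lock-g and lock-a — all released -> runs and releases lock-f
  task-7 waits on lock-h, lock-a, lock-f and lock-s — all released -> runs and releases lock-r and lock-l


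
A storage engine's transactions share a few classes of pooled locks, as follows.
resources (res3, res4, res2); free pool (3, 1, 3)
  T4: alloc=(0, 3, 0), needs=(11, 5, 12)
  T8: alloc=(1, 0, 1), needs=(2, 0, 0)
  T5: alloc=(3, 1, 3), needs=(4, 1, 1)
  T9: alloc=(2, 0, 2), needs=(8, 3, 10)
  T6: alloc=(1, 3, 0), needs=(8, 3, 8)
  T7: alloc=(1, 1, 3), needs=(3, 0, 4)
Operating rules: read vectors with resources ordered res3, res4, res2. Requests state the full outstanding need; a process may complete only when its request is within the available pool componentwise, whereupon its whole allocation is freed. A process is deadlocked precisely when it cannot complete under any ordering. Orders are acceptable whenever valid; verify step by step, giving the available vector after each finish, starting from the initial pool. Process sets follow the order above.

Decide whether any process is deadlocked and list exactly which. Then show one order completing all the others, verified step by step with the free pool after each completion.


Nothing here is deadlocked.
Key observation: no deadlock: T8 fits now, and the freed resources carry the rest through.
A valid finishing order for the others: T8, T7, T5, T9, T6, T4. Walking it through:
  pool = (3, 1, 3)
  run T8 (needs (2, 0, 0), free (3, 1, 3)); after release of (1, 0, 1) the pool is (4, 1, 4)
  run T7 (needs (3, 0, 4), free (4, 1, 4)); after release of (1, 1, 3) the pool is (5, 2, 7)
  run T5 (needs (4, 1, 1), free (5, 2, 7)); after release of (3, 1, 3) the pool is (8, 3, 10)
  run T9 (needs (8, 3, 10), free (8, 3, 10)); after release of (2, 0, 2) the pool is (10, 3, 12)
  run T6 (needs (8, 3, 8), free (10, 3, 12)); after release of (1, 3, 0) the pool is (11, 6, 12)
  run T4 (needs (11, 5, 12), free (11, 6, 12)); after release of (0, 3, 0) the pool is (11, 9, 12)


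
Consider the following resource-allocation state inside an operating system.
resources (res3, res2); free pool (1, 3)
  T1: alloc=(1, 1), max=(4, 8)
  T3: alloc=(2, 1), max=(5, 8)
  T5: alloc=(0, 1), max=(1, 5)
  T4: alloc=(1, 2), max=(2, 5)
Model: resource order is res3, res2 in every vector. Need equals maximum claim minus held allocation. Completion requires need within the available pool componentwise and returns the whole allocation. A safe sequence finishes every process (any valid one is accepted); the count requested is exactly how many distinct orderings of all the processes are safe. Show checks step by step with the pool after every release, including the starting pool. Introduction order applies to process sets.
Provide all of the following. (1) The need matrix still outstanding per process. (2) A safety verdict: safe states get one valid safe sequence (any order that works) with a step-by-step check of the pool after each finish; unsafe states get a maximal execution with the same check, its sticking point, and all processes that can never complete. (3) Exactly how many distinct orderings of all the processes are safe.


(1) Need matrix, components ordered res3, res2:
  T1: (3, 7)
  T3: (3, 7)
  T5: (1, 4)
  T4: (1, 3)
(2) The state is UNSAFE.
Key observation: after T4, T5 complete, (2, 6) is the best the pool ever gets, yet each leftover process wants more res3.
The run T4, T5 cannot be extended any further. Check, step by step:
  pool = (1, 3)
  T4: need (1, 3) fits (1, 3); releases (1, 2), pool now (2, 5)
  T5: need (1, 4) fits (2, 5); releases (0, 1), pool now (2, 6)
  T1 cannot run: need (3, 7) vs free (2, 6) (insufficient res3 and res2)
  T3 cannot run: need (3, 7) vs free (2, 6) (insufficient res3 and res2)
Processes that can never finish: T1 and T3.
(3) Exactly 0 of the possible complete orderings are safe sequences.


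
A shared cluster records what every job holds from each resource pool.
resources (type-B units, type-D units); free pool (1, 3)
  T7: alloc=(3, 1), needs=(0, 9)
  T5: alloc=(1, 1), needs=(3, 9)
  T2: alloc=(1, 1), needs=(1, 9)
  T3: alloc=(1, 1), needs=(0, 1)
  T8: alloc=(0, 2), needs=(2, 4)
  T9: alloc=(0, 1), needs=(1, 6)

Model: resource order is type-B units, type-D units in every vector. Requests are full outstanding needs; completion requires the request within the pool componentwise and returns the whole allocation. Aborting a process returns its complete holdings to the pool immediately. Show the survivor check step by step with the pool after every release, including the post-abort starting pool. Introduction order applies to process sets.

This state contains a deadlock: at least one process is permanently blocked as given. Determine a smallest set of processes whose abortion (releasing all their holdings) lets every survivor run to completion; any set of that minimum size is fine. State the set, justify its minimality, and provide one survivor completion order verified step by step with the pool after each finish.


Abort T7 and T5.
Key observation: aborting T7 and T5 returns (4, 2), and T2 — hopeless before — runs at step 4 with the returned capacity in the pool.
Why nothing smaller works — every single abort fails: T7 alone leaves T5 blocked (short on type-D units); T5 alone leaves T7 blocked (short on type-D units); T2 alone leaves T7 blocked (short on type-D units); T3 alone leaves T7 blocked (short on type-D units); T8 alone leaves T7 blocked (short on type-D units); T9 alone leaves T7 blocked (short on type-D units).
The survivors complete as T8, T3, T9, T2. Check, step by step (starting from the post-abort pool):
  pool = (5, 5)
  run T8 (needs (2, 4), free (5, 5)); after release of (0, 2) the pool is (5, 7)
  run T3 (needs (0, 1), free (5, 7)); after release of (1, 1) the pool is (6, 8)
  run T9 (needs (1, 6), free (6, 8)); after release of (0, 1) the pool is (6, 9)
  run T2 (needs (1, 9), free (6, 9)); after release of (1, 1) the pool is (7, 10)


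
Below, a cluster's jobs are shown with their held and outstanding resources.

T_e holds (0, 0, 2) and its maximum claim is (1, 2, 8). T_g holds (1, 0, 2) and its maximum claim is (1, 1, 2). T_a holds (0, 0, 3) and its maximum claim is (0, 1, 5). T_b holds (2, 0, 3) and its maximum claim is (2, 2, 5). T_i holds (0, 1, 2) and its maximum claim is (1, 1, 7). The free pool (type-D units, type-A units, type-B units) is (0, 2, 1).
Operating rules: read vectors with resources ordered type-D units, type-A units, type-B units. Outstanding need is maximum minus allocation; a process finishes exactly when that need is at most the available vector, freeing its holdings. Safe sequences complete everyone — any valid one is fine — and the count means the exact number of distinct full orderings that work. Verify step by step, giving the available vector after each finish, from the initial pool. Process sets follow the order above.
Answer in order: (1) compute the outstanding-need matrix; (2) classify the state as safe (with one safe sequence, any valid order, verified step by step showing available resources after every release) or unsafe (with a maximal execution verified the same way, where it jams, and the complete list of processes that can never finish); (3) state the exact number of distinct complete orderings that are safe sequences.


(1) Outstanding need per process (order type-D units, type-A units, type-B units):
  T_e: (1, 2, 6)
  T_g: (0, 1, 0)
  T_a: (0, 1, 2)
  T_b: (0, 2, 2)
  T_i: (1, 0, 5)
(2) The state is SAFE; one workable sequence: T_g, T_b, T_a, T_e, T_i.
Key observation: at T_b the run first touches a limit — (0, 2, 2) against (1, 2, 3), exact on a resource it actually requests.
Verifying each step:
  pool = (0, 2, 1)
  T_g: need (0, 1, 0) fits (0, 2, 1); releases (1, 0, 2), pool now (1, 2, 3)
  T_b: need (0, 2, 2) fits (1, 2, 3); releases (2, 0, 3), pool now (3, 2, 6)
  T_a: need (0, 1, 2) fits (3, 2, 6); releases (0, 0, 3), pool now (3, 2, 9)
  T_e: need (1, 2, 6) fits (3, 2, 9); releases (0, 0, 2), pool now (3, 2, 11)
  T_i: need (1, 0, 5) fits (3, 2, 11); releases (0, 1, 2), pool now (3, 3, 13)
(3) The exact count: 12 of the possible complete orderings are safe sequences.


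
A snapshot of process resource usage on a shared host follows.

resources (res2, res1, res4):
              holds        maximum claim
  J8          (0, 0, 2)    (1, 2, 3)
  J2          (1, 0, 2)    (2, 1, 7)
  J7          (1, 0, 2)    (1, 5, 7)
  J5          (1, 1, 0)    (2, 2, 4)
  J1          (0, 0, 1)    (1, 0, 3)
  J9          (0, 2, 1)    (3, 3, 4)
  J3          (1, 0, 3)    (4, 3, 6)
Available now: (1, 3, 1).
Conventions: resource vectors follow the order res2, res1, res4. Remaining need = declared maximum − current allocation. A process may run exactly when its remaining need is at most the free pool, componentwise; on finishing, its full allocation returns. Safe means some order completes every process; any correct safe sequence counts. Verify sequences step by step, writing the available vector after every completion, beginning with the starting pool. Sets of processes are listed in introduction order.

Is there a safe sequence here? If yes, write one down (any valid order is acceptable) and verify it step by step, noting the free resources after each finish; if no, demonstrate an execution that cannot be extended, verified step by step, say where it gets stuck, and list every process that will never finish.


UNSAFE — no complete ordering exists.
Key observation: after J8, J1, J5 the pool peaks at (2, 4, 4), and each blocked process is short somewhere: J2 on res4; J7 on res1, res4; J9 on res2; J3 on res2.
Going as far as possible: J8, J1, J5; after that, nothing fits. Step-by-step check:
  pool = (1, 3, 1)
  J8 needs (1, 2, 1) <= (1, 3, 1) -> finishes; pool += (0, 0, 2) = (1, 3, 3)
  J1 needs (1, 0, 2) <= (1, 3, 3) -> finishes; pool += (0, 0, 1) = (1, 3, 4)
  J5 needs (1, 1, 4) <= (1, 3, 4) -> finishes; pool += (1, 1, 0) = (2, 4, 4)
  J2 cannot run: need (1, 1, 5) vs free (2, 4, 4) (insufficient res4)
  J7 cannot run: need (0, 5, 5) vs free (2, 4, 4) (insufficient res1 and res4)
  J9 cannot run: need (3, 1, 3) vs free (2, 4, 4) (insufficient res2)
  J3 cannot run: need (3, 3, 3) vs free (2, 4, 4) (insufficient res2)
Never able to finish: J2, J7, J9 and J3.


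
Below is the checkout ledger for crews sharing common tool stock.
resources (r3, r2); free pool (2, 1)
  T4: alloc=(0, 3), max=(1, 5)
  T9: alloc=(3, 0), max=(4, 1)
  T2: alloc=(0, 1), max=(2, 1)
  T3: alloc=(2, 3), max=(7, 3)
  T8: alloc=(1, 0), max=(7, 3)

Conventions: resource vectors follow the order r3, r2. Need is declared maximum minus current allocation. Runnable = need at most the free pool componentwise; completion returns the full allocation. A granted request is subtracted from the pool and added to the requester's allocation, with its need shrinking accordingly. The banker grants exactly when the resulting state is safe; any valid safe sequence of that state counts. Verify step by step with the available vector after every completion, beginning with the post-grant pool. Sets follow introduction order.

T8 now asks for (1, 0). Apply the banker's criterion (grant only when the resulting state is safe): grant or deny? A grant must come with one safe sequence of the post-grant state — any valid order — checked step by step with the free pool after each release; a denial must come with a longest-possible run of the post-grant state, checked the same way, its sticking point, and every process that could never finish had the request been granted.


DENY: after the grant no complete ordering would exist.
Key observation: the pool after T9, T2, T4 is (4, 5); every surviving request exceeds it in r3, so progress ends there.
Pretend the grant happened; the run T9, T2, T4 goes as far as possible. Walking it through:
  pool = (1, 1)
  T9 needs (1, 1) <= (1, 1) -> finishes; pool += (3, 0) = (4, 1)
  T2 needs (2, 0) <= (4, 1) -> finishes; pool += (0, 1) = (4, 2)
  T4 needs (1, 2) <= (4, 2) -> finishes; pool += (0, 3) = (4, 5)
  T3 cannot run: need (5, 0) vs free (4, 5) (insufficient r3)
  T8 cannot run: need (5, 3) vs free (4, 5) (insufficient r3)
Processes that could never finish after the grant: T3 and T8.


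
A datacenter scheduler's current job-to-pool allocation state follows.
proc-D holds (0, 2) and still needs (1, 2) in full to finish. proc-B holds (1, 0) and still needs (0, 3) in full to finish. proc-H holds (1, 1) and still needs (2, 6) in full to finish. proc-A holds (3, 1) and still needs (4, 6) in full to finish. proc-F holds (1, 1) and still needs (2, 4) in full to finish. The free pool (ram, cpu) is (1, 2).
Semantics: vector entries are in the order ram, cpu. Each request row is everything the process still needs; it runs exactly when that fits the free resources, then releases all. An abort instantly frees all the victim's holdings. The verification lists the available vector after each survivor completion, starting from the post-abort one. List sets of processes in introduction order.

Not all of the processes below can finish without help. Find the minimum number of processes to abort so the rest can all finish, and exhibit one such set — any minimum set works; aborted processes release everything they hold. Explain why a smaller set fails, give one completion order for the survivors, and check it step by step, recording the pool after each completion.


Minimum abort set: proc-A.
Key observation: proc-H was stuck for good until proc-A gave back (3, 1); in the order shown it finishes at step 4.
No smaller set exists: with zero aborts the deadlock remains.
One survivor order: proc-B, proc-D, proc-F, proc-H. Step-by-step check (post-abort pool first):
  pool = (4, 3)
  proc-B needs (0, 3) <= (4, 3) -> finishes; pool += (1, 0) = (5, 3)
  proc-D needs (1, 2) <= (5, 3) -> finishes; pool += (0, 2) = (5, 5)
  proc-F needs (2, 4) <= (5, 5) -> finishes; pool += (1, 1) = (6, 6)
  proc-H needs (2, 6) <= (6, 6) -> finishes; pool += (1, 1) = (7, 7)


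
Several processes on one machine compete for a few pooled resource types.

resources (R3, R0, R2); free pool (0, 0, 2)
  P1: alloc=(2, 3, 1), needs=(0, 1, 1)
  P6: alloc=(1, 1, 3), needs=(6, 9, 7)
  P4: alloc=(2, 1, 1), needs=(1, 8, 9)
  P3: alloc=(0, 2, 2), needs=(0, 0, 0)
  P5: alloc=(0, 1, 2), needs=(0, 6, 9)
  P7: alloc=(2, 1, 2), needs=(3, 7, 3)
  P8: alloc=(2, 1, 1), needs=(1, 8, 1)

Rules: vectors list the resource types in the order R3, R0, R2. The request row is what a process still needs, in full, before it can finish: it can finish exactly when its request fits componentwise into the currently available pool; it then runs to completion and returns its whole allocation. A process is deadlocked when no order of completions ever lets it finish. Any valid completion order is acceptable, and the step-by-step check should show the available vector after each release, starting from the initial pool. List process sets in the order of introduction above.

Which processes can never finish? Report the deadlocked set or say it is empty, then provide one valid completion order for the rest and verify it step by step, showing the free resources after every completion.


The deadlocked set is P6, P4, P5, P7 and P8.
Key observation: P3, P1 can finish, but then (2, 5, 5) is all there is, and the blocked group's R0 demands exceed it.
The rest can finish in the order P3, P1. Verifying each step:
  pool = (0, 0, 2)
  P3 needs (0, 0, 0) <= (0, 0, 2) -> finishes; pool += (0, 2, 2) = (0, 2, 4)
  P1 needs (0, 1, 1) <= (0, 2, 4) -> finishes; pool += (2, 3, 1) = (2, 5, 5)
The blocked processes can never fit:
  P6 cannot run: need (6, 9, 7) vs free (2, 5, 5) (insufficient R3, R0 and R2)
  P4 cannot run: need (1, 8, 9) vs free (2, 5, 5) (insufficient R0 and R2)
  P5 cannot run: need (0, 6, 9) vs free (2, 5, 5) (insufficient R0 and R2)
  P7 cannot run: need (3, 7, 3) vs free (2, 5, 5) (insufficient R3 and R0)
  P8 cannot run: need (1, 8, 1) vs free (2, 5, 5) (insufficient R0)


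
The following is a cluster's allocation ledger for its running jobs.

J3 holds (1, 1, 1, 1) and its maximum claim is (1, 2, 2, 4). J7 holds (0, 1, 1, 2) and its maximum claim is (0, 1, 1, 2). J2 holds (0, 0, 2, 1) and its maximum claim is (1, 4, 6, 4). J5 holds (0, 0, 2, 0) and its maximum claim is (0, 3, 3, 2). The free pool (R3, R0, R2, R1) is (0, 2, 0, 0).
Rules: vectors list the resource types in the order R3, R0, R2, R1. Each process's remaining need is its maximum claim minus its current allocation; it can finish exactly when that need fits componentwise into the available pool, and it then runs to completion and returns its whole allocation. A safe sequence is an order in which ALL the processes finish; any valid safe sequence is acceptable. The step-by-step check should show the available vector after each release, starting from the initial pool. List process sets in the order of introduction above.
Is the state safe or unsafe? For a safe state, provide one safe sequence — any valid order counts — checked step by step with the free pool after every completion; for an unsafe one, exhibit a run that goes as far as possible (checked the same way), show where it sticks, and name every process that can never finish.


The state is UNSAFE.
Key observation: even finishing J7, J5 leaves just (0, 3, 3, 2) free — too little R1 for any of the remaining processes.
A maximal execution: J7, J5 — then nothing else fits. Verifying each step:
  pool = (0, 2, 0, 0)
  J7: need (0, 0, 0, 0) fits (0, 2, 0, 0); releases (0, 1, 1, 2), pool now (0, 3, 1, 2)
  J5: need (0, 3, 1, 2) fits (0, 3, 1, 2); releases (0, 0, 2, 0), pool now (0, 3, 3, 2)
  J3 still needs (0, 1, 1, 3) but only (0, 3, 3, 2) is free — short on R1
  J2 still needs (1, 4, 4, 3) but only (0, 3, 3, 2) is free — short on R3, R0, R2 and R1
Processes that can never finish: J3 and J2.


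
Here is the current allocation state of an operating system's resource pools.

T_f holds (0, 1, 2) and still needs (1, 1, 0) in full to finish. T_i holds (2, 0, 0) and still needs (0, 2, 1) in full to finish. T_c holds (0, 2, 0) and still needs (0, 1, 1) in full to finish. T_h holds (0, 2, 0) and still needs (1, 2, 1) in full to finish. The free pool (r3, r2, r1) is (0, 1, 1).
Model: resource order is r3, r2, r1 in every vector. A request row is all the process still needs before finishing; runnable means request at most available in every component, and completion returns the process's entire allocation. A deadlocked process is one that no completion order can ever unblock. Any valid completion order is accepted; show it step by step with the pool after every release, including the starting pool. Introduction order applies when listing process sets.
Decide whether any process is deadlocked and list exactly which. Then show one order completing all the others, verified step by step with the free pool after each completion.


The deadlocked set is empty.
Key observation: the pool covers T_c at once, and every later process fits after earlier releases.
A valid finishing order for the others: T_c, T_i, T_h, T_f. Step-by-step check:
  pool = (0, 1, 1)
  T_c: need (0, 1, 1) fits (0, 1, 1); releases (0, 2, 0), pool now (0, 3, 1)
  T_i: need (0, 2, 1) fits (0, 3, 1); releases (2, 0, 0), pool now (2, 3, 1)
  T_h: need (1, 2, 1) fits (2, 3, 1); releases (0, 2, 0), pool now (2, 5, 1)
  T_f: need (1, 1, 0) fits (2, 5, 1); releases (0, 1, 2), pool now (2, 6, 3)


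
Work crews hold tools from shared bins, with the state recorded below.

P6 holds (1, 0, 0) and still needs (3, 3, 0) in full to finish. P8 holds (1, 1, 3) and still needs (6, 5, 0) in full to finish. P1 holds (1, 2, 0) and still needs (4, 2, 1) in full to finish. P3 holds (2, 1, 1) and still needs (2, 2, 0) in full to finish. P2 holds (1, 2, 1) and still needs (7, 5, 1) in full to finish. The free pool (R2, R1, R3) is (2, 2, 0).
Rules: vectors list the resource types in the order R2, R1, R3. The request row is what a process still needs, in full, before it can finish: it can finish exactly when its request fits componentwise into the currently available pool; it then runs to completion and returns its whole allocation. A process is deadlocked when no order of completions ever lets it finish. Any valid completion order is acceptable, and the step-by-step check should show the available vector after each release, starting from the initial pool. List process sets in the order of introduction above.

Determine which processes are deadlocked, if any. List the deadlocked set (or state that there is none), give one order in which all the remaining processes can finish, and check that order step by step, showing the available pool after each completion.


The deadlocked set is empty.
Key observation: P3 fits the free pool immediately, and its release cascades until everyone finishes.
The rest can finish in the order P3, P1, P6, P8, P2. Walking it through:
  pool = (2, 2, 0)
  P3 needs (2, 2, 0) <= (2, 2, 0) -> finishes; pool += (2, 1, 1) = (4, 3, 1)
  P1 needs (4, 2, 1) <= (4, 3, 1) -> finishes; pool += (1, 2, 0) = (5, 5, 1)
  P6 needs (3, 3, 0) <= (5, 5, 1) -> finishes; pool += (1, 0, 0) = (6, 5, 1)
  P8 needs (6, 5, 0) <= (6, 5, 1) -> finishes; pool += (1, 1, 3) = (7, 6, 4)
  P2 needs (7, 5, 1) <= (7, 6, 4) -> finishes; pool += (1, 2, 1) = (8, 8, 5)
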